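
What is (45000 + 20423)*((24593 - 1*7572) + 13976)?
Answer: 2027916731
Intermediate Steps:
(45000 + 20423)*((24593 - 1*7572) + 13976) = 65423*((24593 - 7572) + 13976) = 65423*(17021 + 13976) = 65423*30997 = 2027916731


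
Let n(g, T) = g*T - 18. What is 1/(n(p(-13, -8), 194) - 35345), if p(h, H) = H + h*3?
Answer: -1/44481 ≈ -2.2482e-5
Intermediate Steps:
p(h, H) = H + 3*h
n(g, T) = -18 + T*g (n(g, T) = T*g - 18 = -18 + T*g)
1/(n(p(-13, -8), 194) - 35345) = 1/((-18 + 194*(-8 + 3*(-13))) - 35345) = 1/((-18 + 194*(-8 - 39)) - 35345) = 1/((-18 + 194*(-47)) - 35345) = 1/((-18 - 9118) - 35345) = 1/(-9136 - 35345) = 1/(-44481) = -1/44481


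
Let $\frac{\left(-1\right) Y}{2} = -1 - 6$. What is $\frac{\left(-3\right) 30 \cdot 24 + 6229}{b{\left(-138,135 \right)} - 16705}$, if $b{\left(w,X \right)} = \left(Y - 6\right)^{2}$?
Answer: $- \frac{4069}{16641} \approx -0.24452$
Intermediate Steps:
$Y = 14$ ($Y = - 2 \left(-1 - 6\right) = \left(-2\right) \left(-7\right) = 14$)
$b{\left(w,X \right)} = 64$ ($b{\left(w,X \right)} = \left(14 - 6\right)^{2} = 8^{2} = 64$)
$\frac{\left(-3\right) 30 \cdot 24 + 6229}{b{\left(-138,135 \right)} - 16705} = \frac{\left(-3\right) 30 \cdot 24 + 6229}{64 - 16705} = \frac{\left(-90\right) 24 + 6229}{-16641} = \left(-2160 + 6229\right) \left(- \frac{1}{16641}\right) = 4069 \left(- \frac{1}{16641}\right) = - \frac{4069}{16641}$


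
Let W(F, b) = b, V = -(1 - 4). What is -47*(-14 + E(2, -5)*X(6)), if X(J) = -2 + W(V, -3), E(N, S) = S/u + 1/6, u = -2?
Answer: 3854/3 ≈ 1284.7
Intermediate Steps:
V = 3 (V = -1*(-3) = 3)
E(N, S) = ⅙ - S/2 (E(N, S) = S/(-2) + 1/6 = S*(-½) + 1*(⅙) = -S/2 + ⅙ = ⅙ - S/2)
X(J) = -5 (X(J) = -2 - 3 = -5)
-47*(-14 + E(2, -5)*X(6)) = -47*(-14 + (⅙ - ½*(-5))*(-5)) = -47*(-14 + (⅙ + 5/2)*(-5)) = -47*(-14 + (8/3)*(-5)) = -47*(-14 - 40/3) = -47*(-82/3) = 3854/3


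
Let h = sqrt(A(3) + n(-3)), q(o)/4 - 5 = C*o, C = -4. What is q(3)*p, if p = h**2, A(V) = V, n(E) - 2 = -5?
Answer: 0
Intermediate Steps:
n(E) = -3 (n(E) = 2 - 5 = -3)
q(o) = 20 - 16*o (q(o) = 20 + 4*(-4*o) = 20 - 16*o)
h = 0 (h = sqrt(3 - 3) = sqrt(0) = 0)
p = 0 (p = 0**2 = 0)
q(3)*p = (20 - 16*3)*0 = (20 - 48)*0 = -28*0 = 0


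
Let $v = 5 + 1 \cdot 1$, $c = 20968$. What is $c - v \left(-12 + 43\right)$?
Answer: $20782$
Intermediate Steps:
$v = 6$ ($v = 5 + 1 = 6$)
$c - v \left(-12 + 43\right) = 20968 - 6 \left(-12 + 43\right) = 20968 - 6 \cdot 31 = 20968 - 186 = 20782$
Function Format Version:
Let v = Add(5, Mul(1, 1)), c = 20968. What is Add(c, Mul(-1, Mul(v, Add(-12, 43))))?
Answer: 20782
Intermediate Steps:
v = 6 (v = Add(5, 1) = 6)
Add(c, Mul(-1, Mul(v, Add(-12, 43)))) = Add(20968, Mul(-1, Mul(6, Add(-12, 43)))) = Add(20968, Mul(-1, Mul(6, 31))) = Add(20968, Mul(-1, 186)) = Add(20968, -186) = 20782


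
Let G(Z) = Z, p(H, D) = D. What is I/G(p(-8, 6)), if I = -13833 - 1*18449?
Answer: -16141/3 ≈ -5380.3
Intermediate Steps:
I = -32282 (I = -13833 - 18449 = -32282)
I/G(p(-8, 6)) = -32282/6 = -32282*1/6 = -16141/3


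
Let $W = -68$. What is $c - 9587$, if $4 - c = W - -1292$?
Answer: $-10807$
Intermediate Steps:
$c = -1220$ ($c = 4 - \left(-68 - -1292\right) = 4 - \left(-68 + 1292\right) = 4 - 1224 = -1220$)
$c - 9587 = -1220 - 9587 = -10807$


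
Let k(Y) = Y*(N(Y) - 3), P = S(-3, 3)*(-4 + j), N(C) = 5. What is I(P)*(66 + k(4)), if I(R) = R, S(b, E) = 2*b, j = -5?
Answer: 3996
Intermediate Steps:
P = 54 (P = (2*(-3))*(-4 - 5) = -6*(-9) = 54)
k(Y) = 2*Y (k(Y) = Y*(5 - 3) = Y*2 = 2*Y)
I(P)*(66 + k(4)) = 54*(66 + 2*4) = 54*(66 + 8) = 54*74 = 3996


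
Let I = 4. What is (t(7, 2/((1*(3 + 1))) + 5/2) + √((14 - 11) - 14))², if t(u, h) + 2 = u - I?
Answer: (1 + I*√11)² ≈ -10.0 + 6.6332*I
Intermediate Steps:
t(u, h) = -6 + u (t(u, h) = -2 + (u - 1*4) = -2 + (u - 4) = -2 + (-4 + u) = -6 + u)
(t(7, 2/((1*(3 + 1))) + 5/2) + √((14 - 11) - 14))² = ((-6 + 7) + √((14 - 11) - 14))² = (1 + √(3 - 14))² = (1 + √(-11))² = (1 + I*√11)²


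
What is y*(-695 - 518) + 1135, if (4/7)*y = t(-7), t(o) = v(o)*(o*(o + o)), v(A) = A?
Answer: 2914683/2 ≈ 1.4573e+6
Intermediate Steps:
t(o) = 2*o³ (t(o) = o*(o*(o + o)) = o*(o*(2*o)) = o*(2*o²) = 2*o³)
y = -2401/2 (y = 7*(2*(-7)³)/4 = 7*(2*(-343))/4 = (7/4)*(-686) = -2401/2 ≈ -1200.5)
y*(-695 - 518) + 1135 = -2401*(-695 - 518)/2 + 1135 = -2401/2*(-1213) + 1135 = 2912413/2 + 1135 = 2914683/2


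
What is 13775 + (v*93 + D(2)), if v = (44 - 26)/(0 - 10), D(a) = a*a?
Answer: 68058/5 ≈ 13612.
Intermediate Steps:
D(a) = a²
v = -9/5 (v = 18/(-10) = 18*(-⅒) = -9/5 ≈ -1.8000)
13775 + (v*93 + D(2)) = 13775 + (-9/5*93 + 2²) = 13775 + (-837/5 + 4) = 13775 - 817/5 = 68058/5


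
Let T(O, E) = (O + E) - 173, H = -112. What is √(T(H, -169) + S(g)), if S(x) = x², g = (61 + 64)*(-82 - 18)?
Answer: √156249546 ≈ 12500.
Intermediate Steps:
g = -12500 (g = 125*(-100) = -12500)
T(O, E) = -173 + E + O (T(O, E) = (E + O) - 173 = -173 + E + O)
√(T(H, -169) + S(g)) = √((-173 - 169 - 112) + (-12500)²) = √(-454 + 156250000) = √156249546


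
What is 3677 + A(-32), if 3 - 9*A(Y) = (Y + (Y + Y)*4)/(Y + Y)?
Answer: 22061/6 ≈ 3676.8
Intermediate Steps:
A(Y) = -⅙ (A(Y) = ⅓ - (Y + (Y + Y)*4)/(9*(Y + Y)) = ⅓ - (Y + (2*Y)*4)/(9*(2*Y)) = ⅓ - (Y + 8*Y)*1/(2*Y)/9 = ⅓ - 9*Y*1/(2*Y)/9 = ⅓ - ⅑*9/2 = ⅓ - ½ = -⅙)
3677 + A(-32) = 3677 - ⅙ = 22061/6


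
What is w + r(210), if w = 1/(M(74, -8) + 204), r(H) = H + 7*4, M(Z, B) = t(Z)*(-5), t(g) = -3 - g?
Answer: 140183/589 ≈ 238.00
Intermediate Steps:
M(Z, B) = 15 + 5*Z (M(Z, B) = (-3 - Z)*(-5) = 15 + 5*Z)
r(H) = 28 + H (r(H) = H + 28 = 28 + H)
w = 1/589 (w = 1/((15 + 5*74) + 204) = 1/((15 + 370) + 204) = 1/(385 + 204) = 1/589 ≈ 0.0016978)
w + r(210) = 1/589 + (28 + 210) = 1/589 + 238 = 140183/589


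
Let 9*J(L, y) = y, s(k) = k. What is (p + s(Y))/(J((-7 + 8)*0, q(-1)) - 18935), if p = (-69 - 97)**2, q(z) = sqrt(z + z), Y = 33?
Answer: -42314214915/29041272227 - 248301*I*sqrt(2)/29041272227 ≈ -1.457 - 1.2091e-5*I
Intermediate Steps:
q(z) = sqrt(2)*sqrt(z) (q(z) = sqrt(2*z) = sqrt(2)*sqrt(z))
J(L, y) = y/9
p = 27556 (p = (-166)**2 = 27556)
(p + s(Y))/(J((-7 + 8)*0, q(-1)) - 18935) = (27556 + 33)/((sqrt(2)*sqrt(-1))/9 - 18935) = 27589/((sqrt(2)*I)/9 - 18935) = 27589/((I*sqrt(2))/9 - 18935) = 27589/(I*sqrt(2)/9 - 18935) = 27589/(-18935 + I*sqrt(2)/9)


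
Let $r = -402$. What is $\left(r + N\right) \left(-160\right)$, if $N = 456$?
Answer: $-8640$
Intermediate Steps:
$\left(r + N\right) \left(-160\right) = \left(-402 + 456\right) \left(-160\right) = 54 \left(-160\right) = -8640$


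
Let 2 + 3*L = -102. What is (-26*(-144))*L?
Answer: -129792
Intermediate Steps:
L = -104/3 (L = -⅔ + (⅓)*(-102) = -⅔ - 34 = -104/3 ≈ -34.667)
(-26*(-144))*L = -26*(-144)*(-104/3) = 3744*(-104/3) = -129792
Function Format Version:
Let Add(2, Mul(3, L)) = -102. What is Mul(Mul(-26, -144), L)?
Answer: -129792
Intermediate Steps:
L = Rational(-104, 3) (L = Add(Rational(-2, 3), Mul(Rational(1, 3), -102)) = Add(Rational(-2, 3), -34) = Rational(-104, 3) ≈ -34.667)
Mul(Mul(-26, -144), L) = Mul(Mul(-26, -144), Rational(-104, 3)) = Mul(3744, Rational(-104, 3)) = -129792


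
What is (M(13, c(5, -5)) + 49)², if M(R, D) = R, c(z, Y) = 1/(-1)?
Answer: 3844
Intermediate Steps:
c(z, Y) = -1
(M(13, c(5, -5)) + 49)² = (13 + 49)² = 62² = 3844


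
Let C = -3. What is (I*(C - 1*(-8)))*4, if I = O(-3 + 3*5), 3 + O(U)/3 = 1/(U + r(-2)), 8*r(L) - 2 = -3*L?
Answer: -2280/13 ≈ -175.38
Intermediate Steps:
r(L) = ¼ - 3*L/8 (r(L) = ¼ + (-3*L)/8 = ¼ - 3*L/8)
O(U) = -9 + 3/(1 + U) (O(U) = -9 + 3/(U + (¼ - 3/8*(-2))) = -9 + 3/(U + (¼ + ¾)) = -9 + 3/(U + 1) = -9 + 3/(1 + U))
I = -114/13 (I = 3*(-2 - 3*(-3 + 3*5))/(1 + (-3 + 3*5)) = 3*(-2 - 3*(-3 + 15))/(1 + (-3 + 15)) = 3*(-2 - 3*12)/(1 + 12) = 3*(-2 - 36)/13 = 3*(1/13)*(-38) = -114/13 ≈ -8.7692)
(I*(C - 1*(-8)))*4 = -114*(-3 - 1*(-8))/13*4 = -114*(-3 + 8)/13*4 = -114/13*5*4 = -570/13*4 = -2280/13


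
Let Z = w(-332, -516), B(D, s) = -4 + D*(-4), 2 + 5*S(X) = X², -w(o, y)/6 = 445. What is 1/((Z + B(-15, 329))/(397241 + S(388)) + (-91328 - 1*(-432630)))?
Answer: 2136747/729276011524 ≈ 2.9300e-6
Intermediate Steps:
w(o, y) = -2670 (w(o, y) = -6*445 = -2670)
S(X) = -⅖ + X²/5
B(D, s) = -4 - 4*D
Z = -2670
1/((Z + B(-15, 329))/(397241 + S(388)) + (-91328 - 1*(-432630))) = 1/((-2670 + (-4 - 4*(-15)))/(397241 + (-⅖ + (⅕)*388²)) + (-91328 - 1*(-432630))) = 1/((-2670 + (-4 + 60))/(397241 + (-⅖ + (⅕)*150544)) + (-91328 + 432630)) = 1/((-2670 + 56)/(397241 + (-⅖ + 150544/5)) + 341302) = 1/(-2614/(397241 + 150542/5) + 341302) = 1/(-2614/2136747/5 + 341302) = 1/(-2614*5/2136747 + 341302) = 1/(-13070/2136747 + 341302) = 1/(729276011524/2136747) = 2136747/729276011524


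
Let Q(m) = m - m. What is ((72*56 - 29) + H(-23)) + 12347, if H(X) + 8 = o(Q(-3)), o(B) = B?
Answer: 16342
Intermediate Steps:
Q(m) = 0
H(X) = -8 (H(X) = -8 + 0 = -8)
((72*56 - 29) + H(-23)) + 12347 = ((72*56 - 29) - 8) + 12347 = ((4032 - 29) - 8) + 12347 = (4003 - 8) + 12347 = 3995 + 12347 = 16342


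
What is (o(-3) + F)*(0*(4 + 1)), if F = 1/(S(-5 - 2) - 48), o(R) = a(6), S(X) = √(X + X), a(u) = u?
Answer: 0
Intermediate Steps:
S(X) = √2*√X (S(X) = √(2*X) = √2*√X)
o(R) = 6
F = 1/(-48 + I*√14) (F = 1/(√2*√(-5 - 2) - 48) = 1/(√2*√(-7) - 48) = 1/(√2*(I*√7) - 48) = 1/(I*√14 - 48) = 1/(-48 + I*√14) ≈ -0.020708 - 0.0016142*I)
(o(-3) + F)*(0*(4 + 1)) = (6 + (-24/1159 - I*√14/2318))*(0*(4 + 1)) = (6930/1159 - I*√14/2318)*(0*5) = (6930/1159 - I*√14/2318)*0 = 0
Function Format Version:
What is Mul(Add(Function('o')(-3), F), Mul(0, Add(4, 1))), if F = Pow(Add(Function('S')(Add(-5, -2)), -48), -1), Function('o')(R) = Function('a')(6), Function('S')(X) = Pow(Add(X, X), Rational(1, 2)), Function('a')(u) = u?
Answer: 0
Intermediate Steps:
Function('S')(X) = Mul(Pow(2, Rational(1, 2)), Pow(X, Rational(1, 2))) (Function('S')(X) = Pow(Mul(2, X), Rational(1, 2)) = Mul(Pow(2, Rational(1, 2)), Pow(X, Rational(1, 2))))
Function('o')(R) = 6
F = Pow(Add(-48, Mul(I, Pow(14, Rational(1, 2)))), -1) (F = Pow(Add(Mul(Pow(2, Rational(1, 2)), Pow(Add(-5, -2), Rational(1, 2))), -48), -1) = Pow(Add(Mul(Pow(2, Rational(1, 2)), Pow(-7, Rational(1, 2))), -48), -1) = Pow(Add(Mul(Pow(2, Rational(1, 2)), Mul(I, Pow(7, Rational(1, 2)))), -48), -1) = Pow(Add(Mul(I, Pow(14, Rational(1, 2))), -48), -1) = Pow(Add(-48, Mul(I, Pow(14, Rational(1, 2)))), -1) ≈ Add(-0.020708, Mul(-0.0016142, I)))
Mul(Add(Function('o')(-3), F), Mul(0, Add(4, 1))) = Mul(Add(6, Add(Rational(-24, 1159), Mul(Rational(-1, 2318), I, Pow(14, Rational(1, 2))))), Mul(0, Add(4, 1))) = Mul(Add(Rational(6930, 1159), Mul(Rational(-1, 2318), I, Pow(14, Rational(1, 2)))), Mul(0, 5)) = Mul(Add(Rational(6930, 1159), Mul(Rational(-1, 2318), I, Pow(14, Rational(1, 2)))), 0) = 0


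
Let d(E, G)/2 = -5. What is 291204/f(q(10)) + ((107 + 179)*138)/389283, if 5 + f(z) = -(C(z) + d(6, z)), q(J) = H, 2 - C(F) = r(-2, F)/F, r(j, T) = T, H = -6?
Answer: 9446743717/129761 ≈ 72801.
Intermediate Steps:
C(F) = 1 (C(F) = 2 - F/F = 2 - 1*1 = 2 - 1 = 1)
d(E, G) = -10 (d(E, G) = 2*(-5) = -10)
q(J) = -6
f(z) = 4 (f(z) = -5 - (1 - 10) = -5 - 1*(-9) = -5 + 9 = 4)
291204/f(q(10)) + ((107 + 179)*138)/389283 = 291204/4 + ((107 + 179)*138)/389283 = 291204*(¼) + (286*138)*(1/389283) = 72801 + 39468*(1/389283) = 72801 + 13156/129761 = 9446743717/129761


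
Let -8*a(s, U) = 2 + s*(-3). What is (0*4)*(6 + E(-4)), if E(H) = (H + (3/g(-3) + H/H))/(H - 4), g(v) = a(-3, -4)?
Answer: 0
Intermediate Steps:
a(s, U) = -¼ + 3*s/8 (a(s, U) = -(2 + s*(-3))/8 = -(2 - 3*s)/8 = -¼ + 3*s/8)
g(v) = -11/8 (g(v) = -¼ + (3/8)*(-3) = -¼ - 9/8 = -11/8)
E(H) = (-13/11 + H)/(-4 + H) (E(H) = (H + (3/(-11/8) + H/H))/(H - 4) = (H + (3*(-8/11) + 1))/(-4 + H) = (H + (-24/11 + 1))/(-4 + H) = (H - 13/11)/(-4 + H) = (-13/11 + H)/(-4 + H))
(0*4)*(6 + E(-4)) = (0*4)*(6 + (-13/11 - 4)/(-4 - 4)) = 0*(6 - 57/11/(-8)) = 0*(6 - ⅛*(-57/11)) = 0*(6 + 57/88) = 0*(585/88) = 0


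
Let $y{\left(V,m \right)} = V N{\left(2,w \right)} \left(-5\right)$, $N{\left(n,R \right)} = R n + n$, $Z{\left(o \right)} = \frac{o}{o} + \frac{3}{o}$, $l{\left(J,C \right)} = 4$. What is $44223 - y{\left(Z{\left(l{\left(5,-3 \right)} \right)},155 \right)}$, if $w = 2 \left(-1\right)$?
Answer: $\frac{88411}{2} \approx 44206.0$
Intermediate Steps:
$w = -2$
$Z{\left(o \right)} = 1 + \frac{3}{o}$
$N{\left(n,R \right)} = n + R n$
$y{\left(V,m \right)} = 10 V$ ($y{\left(V,m \right)} = V 2 \left(1 - 2\right) \left(-5\right) = V 2 \left(-1\right) \left(-5\right) = V \left(-2\right) \left(-5\right) = - 2 V \left(-5\right) = 10 V$)
$44223 - y{\left(Z{\left(l{\left(5,-3 \right)} \right)},155 \right)} = 44223 - 10 \frac{3 + 4}{4} = 44223 - 10 \cdot \frac{1}{4} \cdot 7 = 44223 - 10 \cdot \frac{7}{4} = 44223 - \frac{35}{2} = \frac{88411}{2}$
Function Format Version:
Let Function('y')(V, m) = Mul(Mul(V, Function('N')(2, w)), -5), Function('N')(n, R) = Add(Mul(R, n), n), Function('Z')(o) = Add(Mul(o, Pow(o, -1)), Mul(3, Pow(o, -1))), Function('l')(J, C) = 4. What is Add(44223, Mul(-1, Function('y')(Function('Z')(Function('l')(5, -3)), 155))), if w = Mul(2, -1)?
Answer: Rational(88411, 2) ≈ 44206.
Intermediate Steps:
w = -2
Function('Z')(o) = Add(1, Mul(3, Pow(o, -1)))
Function('N')(n, R) = Add(n, Mul(R, n))
Function('y')(V, m) = Mul(10, V) (Function('y')(V, m) = Mul(Mul(V, Mul(2, Add(1, -2))), -5) = Mul(Mul(V, Mul(2, -1)), -5) = Mul(Mul(V, -2), -5) = Mul(Mul(-2, V), -5) = Mul(10, V))
Add(44223, Mul(-1, Function('y')(Function('Z')(Function('l')(5, -3)), 155))) = Add(44223, Mul(-1, Mul(10, Mul(Pow(4, -1), Add(3, 4))))) = Add(44223, Mul(-1, Mul(10, Mul(Rational(1, 4), 7)))) = Add(44223, Mul(-1, Mul(10, Rational(7, 4)))) = Add(44223, Mul(-1, Rational(35, 2))) = Add(44223, Rational(-35, 2)) = Rational(88411, 2)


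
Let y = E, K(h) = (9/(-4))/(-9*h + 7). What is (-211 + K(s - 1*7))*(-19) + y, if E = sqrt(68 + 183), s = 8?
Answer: 31901/8 + sqrt(251) ≈ 4003.5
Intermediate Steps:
K(h) = -9/(4*(7 - 9*h)) (K(h) = (9*(-1/4))/(7 - 9*h) = -9/(4*(7 - 9*h)))
E = sqrt(251) ≈ 15.843
y = sqrt(251) ≈ 15.843
(-211 + K(s - 1*7))*(-19) + y = (-211 + 9/(4*(-7 + 9*(8 - 1*7))))*(-19) + sqrt(251) = (-211 + 9/(4*(-7 + 9*(8 - 7))))*(-19) + sqrt(251) = (-211 + 9/(4*(-7 + 9*1)))*(-19) + sqrt(251) = (-211 + 9/(4*(-7 + 9)))*(-19) + sqrt(251) = (-211 + (9/4)/2)*(-19) + sqrt(251) = (-211 + (9/4)*(1/2))*(-19) + sqrt(251) = (-211 + 9/8)*(-19) + sqrt(251) = -1679/8*(-19) + sqrt(251) = 31901/8 + sqrt(251)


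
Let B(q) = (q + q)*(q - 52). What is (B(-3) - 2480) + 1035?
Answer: -1115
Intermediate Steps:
B(q) = 2*q*(-52 + q) (B(q) = (2*q)*(-52 + q) = 2*q*(-52 + q))
(B(-3) - 2480) + 1035 = (2*(-3)*(-52 - 3) - 2480) + 1035 = (2*(-3)*(-55) - 2480) + 1035 = (330 - 2480) + 1035 = -2150 + 1035 = -1115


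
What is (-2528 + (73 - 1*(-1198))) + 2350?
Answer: 1093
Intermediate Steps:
(-2528 + (73 - 1*(-1198))) + 2350 = (-2528 + (73 + 1198)) + 2350 = (-2528 + 1271) + 2350 = -1257 + 2350 = 1093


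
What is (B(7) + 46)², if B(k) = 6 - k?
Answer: 2025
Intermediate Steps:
(B(7) + 46)² = ((6 - 1*7) + 46)² = ((6 - 7) + 46)² = (-1 + 46)² = 45² = 2025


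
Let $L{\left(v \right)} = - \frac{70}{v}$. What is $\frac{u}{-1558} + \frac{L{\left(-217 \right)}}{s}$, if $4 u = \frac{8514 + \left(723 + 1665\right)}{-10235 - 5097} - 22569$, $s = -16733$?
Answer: $\frac{89748667074695}{24781738188176} \approx 3.6216$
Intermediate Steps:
$u = - \frac{173019405}{30664}$ ($u = \frac{\frac{8514 + \left(723 + 1665\right)}{-10235 - 5097} - 22569}{4} = \frac{\frac{8514 + 2388}{-15332} - 22569}{4} = \frac{10902 \left(- \frac{1}{15332}\right) - 22569}{4} = \frac{- \frac{5451}{7666} - 22569}{4} = \frac{1}{4} \left(- \frac{173019405}{7666}\right) = - \frac{173019405}{30664} \approx -5642.4$)
$\frac{u}{-1558} + \frac{L{\left(-217 \right)}}{s} = - \frac{173019405}{30664 \left(-1558\right)} + \frac{\left(-70\right) \frac{1}{-217}}{-16733} = \left(- \frac{173019405}{30664}\right) \left(- \frac{1}{1558}\right) + \left(-70\right) \left(- \frac{1}{217}\right) \left(- \frac{1}{16733}\right) = \frac{173019405}{47774512} + \frac{10}{31} \left(- \frac{1}{16733}\right) = \frac{173019405}{47774512} - \frac{10}{518723} = \frac{89748667074695}{24781738188176}$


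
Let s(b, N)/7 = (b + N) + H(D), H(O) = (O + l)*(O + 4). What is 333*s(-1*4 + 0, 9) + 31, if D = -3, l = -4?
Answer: -4631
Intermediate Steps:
H(O) = (-4 + O)*(4 + O) (H(O) = (O - 4)*(O + 4) = (-4 + O)*(4 + O))
s(b, N) = -49 + 7*N + 7*b (s(b, N) = 7*((b + N) + (-16 + (-3)²)) = 7*((N + b) + (-16 + 9)) = 7*((N + b) - 7) = 7*(-7 + N + b) = -49 + 7*N + 7*b)
333*s(-1*4 + 0, 9) + 31 = 333*(-49 + 7*9 + 7*(-1*4 + 0)) + 31 = 333*(-49 + 63 + 7*(-4 + 0)) + 31 = 333*(-49 + 63 + 7*(-4)) + 31 = 333*(-49 + 63 - 28) + 31 = 333*(-14) + 31 = -4662 + 31 = -4631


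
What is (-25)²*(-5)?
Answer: -3125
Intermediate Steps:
(-25)²*(-5) = 625*(-5) = -3125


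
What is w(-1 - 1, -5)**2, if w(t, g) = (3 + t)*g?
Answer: 25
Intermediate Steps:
w(t, g) = g*(3 + t)
w(-1 - 1, -5)**2 = (-5*(3 + (-1 - 1)))**2 = (-5*(3 - 2))**2 = (-5*1)**2 = (-5)**2 = 25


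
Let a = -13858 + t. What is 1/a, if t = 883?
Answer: -1/12975 ≈ -7.7071e-5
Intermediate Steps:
a = -12975 (a = -13858 + 883 = -12975)
1/a = 1/(-12975) = -1/12975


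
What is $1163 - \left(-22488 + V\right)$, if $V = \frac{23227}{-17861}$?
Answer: $\frac{422453738}{17861} \approx 23652.0$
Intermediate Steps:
$V = - \frac{23227}{17861}$ ($V = 23227 \left(- \frac{1}{17861}\right) = - \frac{23227}{17861} \approx -1.3004$)
$1163 - \left(-22488 + V\right) = 1163 - \left(-22488 - \frac{23227}{17861}\right) = 1163 - - \frac{401681395}{17861} = 1163 + \frac{401681395}{17861} = \frac{422453738}{17861}$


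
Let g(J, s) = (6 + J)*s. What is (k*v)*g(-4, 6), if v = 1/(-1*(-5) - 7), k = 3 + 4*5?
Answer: -138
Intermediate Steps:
g(J, s) = s*(6 + J)
k = 23 (k = 3 + 20 = 23)
v = -1/2 (v = 1/(5 - 7) = 1/(-2) = -1/2 ≈ -0.50000)
(k*v)*g(-4, 6) = (23*(-1/2))*(6*(6 - 4)) = -69*2 = -23/2*12 = -138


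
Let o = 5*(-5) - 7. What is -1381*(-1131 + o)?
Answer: 1606103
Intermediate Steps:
o = -32 (o = -25 - 7 = -32)
-1381*(-1131 + o) = -1381*(-1131 - 32) = -1381*(-1163) = 1606103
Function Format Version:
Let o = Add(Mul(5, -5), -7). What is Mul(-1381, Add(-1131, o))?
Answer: 1606103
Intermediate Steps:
o = -32 (o = Add(-25, -7) = -32)
Mul(-1381, Add(-1131, o)) = Mul(-1381, Add(-1131, -32)) = Mul(-1381, -1163) = 1606103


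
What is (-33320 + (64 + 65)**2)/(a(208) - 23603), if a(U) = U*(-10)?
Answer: 16679/25683 ≈ 0.64942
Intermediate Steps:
a(U) = -10*U
(-33320 + (64 + 65)**2)/(a(208) - 23603) = (-33320 + (64 + 65)**2)/(-10*208 - 23603) = (-33320 + 129**2)/(-2080 - 23603) = (-33320 + 16641)/(-25683) = -16679*(-1/25683) = 16679/25683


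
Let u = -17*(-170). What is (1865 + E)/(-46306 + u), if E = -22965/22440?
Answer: -929503/21650112 ≈ -0.042933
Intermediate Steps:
E = -1531/1496 (E = -22965*1/22440 = -1531/1496 ≈ -1.0234)
u = 2890
(1865 + E)/(-46306 + u) = (1865 - 1531/1496)/(-46306 + 2890) = (2788509/1496)/(-43416) = (2788509/1496)*(-1/43416) = -929503/21650112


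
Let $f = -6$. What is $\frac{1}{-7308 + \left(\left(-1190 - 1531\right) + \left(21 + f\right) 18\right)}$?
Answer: $- \frac{1}{9759} \approx -0.00010247$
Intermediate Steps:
$\frac{1}{-7308 + \left(\left(-1190 - 1531\right) + \left(21 + f\right) 18\right)} = \frac{1}{-7308 + \left(\left(-1190 - 1531\right) + \left(21 - 6\right) 18\right)} = \frac{1}{-7308 + \left(-2721 + 15 \cdot 18\right)} = \frac{1}{-7308 + \left(-2721 + 270\right)} = \frac{1}{-7308 - 2451} = \frac{1}{-9759} = - \frac{1}{9759}$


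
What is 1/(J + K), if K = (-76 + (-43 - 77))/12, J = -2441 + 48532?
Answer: 3/138224 ≈ 2.1704e-5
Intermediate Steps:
J = 46091
K = -49/3 (K = (-76 - 120)*(1/12) = -196*1/12 = -49/3 ≈ -16.333)
1/(J + K) = 1/(46091 - 49/3) = 1/(138224/3) = 3/138224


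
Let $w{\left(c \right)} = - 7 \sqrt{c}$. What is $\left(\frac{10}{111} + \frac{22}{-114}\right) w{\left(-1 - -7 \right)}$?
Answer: $\frac{1519 \sqrt{6}}{2109} \approx 1.7642$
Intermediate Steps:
$\left(\frac{10}{111} + \frac{22}{-114}\right) w{\left(-1 - -7 \right)} = \left(\frac{10}{111} + \frac{22}{-114}\right) \left(- 7 \sqrt{-1 - -7}\right) = \left(10 \cdot \frac{1}{111} + 22 \left(- \frac{1}{114}\right)\right) \left(- 7 \sqrt{-1 + 7}\right) = \left(\frac{10}{111} - \frac{11}{57}\right) \left(- 7 \sqrt{6}\right) = - \frac{217 \left(- 7 \sqrt{6}\right)}{2109} = \frac{1519 \sqrt{6}}{2109}$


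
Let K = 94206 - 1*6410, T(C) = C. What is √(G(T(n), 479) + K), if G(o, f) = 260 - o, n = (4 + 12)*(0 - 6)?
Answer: 2*√22038 ≈ 296.90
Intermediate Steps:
n = -96 (n = 16*(-6) = -96)
K = 87796 (K = 94206 - 6410 = 87796)
√(G(T(n), 479) + K) = √((260 - 1*(-96)) + 87796) = √((260 + 96) + 87796) = √(356 + 87796) = √88152 = 2*√22038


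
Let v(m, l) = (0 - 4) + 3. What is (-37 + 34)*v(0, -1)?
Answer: 3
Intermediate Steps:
v(m, l) = -1 (v(m, l) = -4 + 3 = -1)
(-37 + 34)*v(0, -1) = (-37 + 34)*(-1) = -3*(-1) = 3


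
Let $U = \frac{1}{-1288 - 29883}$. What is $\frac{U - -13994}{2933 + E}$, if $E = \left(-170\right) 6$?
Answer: $\frac{436206973}{59630123} \approx 7.3152$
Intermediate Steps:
$E = -1020$
$U = - \frac{1}{31171}$ ($U = \frac{1}{-31171} = - \frac{1}{31171} \approx -3.2081 \cdot 10^{-5}$)
$\frac{U - -13994}{2933 + E} = \frac{- \frac{1}{31171} - -13994}{2933 - 1020} = \frac{- \frac{1}{31171} + \left(-9438 + 23432\right)}{1913} = \left(- \frac{1}{31171} + 13994\right) \frac{1}{1913} = \frac{436206973}{31171} \cdot \frac{1}{1913} = \frac{436206973}{59630123}$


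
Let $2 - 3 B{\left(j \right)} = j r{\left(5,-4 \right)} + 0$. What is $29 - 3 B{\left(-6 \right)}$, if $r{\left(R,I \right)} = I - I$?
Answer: $27$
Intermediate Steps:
$r{\left(R,I \right)} = 0$
$B{\left(j \right)} = \frac{2}{3}$ ($B{\left(j \right)} = \frac{2}{3} - \frac{j 0 + 0}{3} = \frac{2}{3} - \frac{0 + 0}{3} = \frac{2}{3} - 0 = \frac{2}{3} + 0 = \frac{2}{3}$)
$29 - 3 B{\left(-6 \right)} = 29 - 2 = 27$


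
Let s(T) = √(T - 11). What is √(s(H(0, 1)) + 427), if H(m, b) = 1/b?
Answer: √(427 + I*√10) ≈ 20.664 + 0.07652*I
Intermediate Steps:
s(T) = √(-11 + T)
√(s(H(0, 1)) + 427) = √(√(-11 + 1/1) + 427) = √(√(-11 + 1) + 427) = √(√(-10) + 427) = √(I*√10 + 427) = √(427 + I*√10)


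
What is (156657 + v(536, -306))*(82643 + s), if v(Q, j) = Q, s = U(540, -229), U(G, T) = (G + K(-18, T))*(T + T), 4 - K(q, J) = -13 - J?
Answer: -10623260133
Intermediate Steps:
K(q, J) = 17 + J (K(q, J) = 4 - (-13 - J) = 4 + (13 + J) = 17 + J)
U(G, T) = 2*T*(17 + G + T) (U(G, T) = (G + (17 + T))*(T + T) = (17 + G + T)*(2*T) = 2*T*(17 + G + T))
s = -150224 (s = 2*(-229)*(17 + 540 - 229) = 2*(-229)*328 = -150224)
(156657 + v(536, -306))*(82643 + s) = (156657 + 536)*(82643 - 150224) = 157193*(-67581) = -10623260133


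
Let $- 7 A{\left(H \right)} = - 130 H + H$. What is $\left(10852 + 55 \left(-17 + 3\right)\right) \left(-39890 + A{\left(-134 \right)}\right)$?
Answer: $- \frac{2989474312}{7} \approx -4.2707 \cdot 10^{8}$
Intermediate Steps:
$A{\left(H \right)} = \frac{129 H}{7}$ ($A{\left(H \right)} = - \frac{- 130 H + H}{7} = - \frac{\left(-129\right) H}{7} = \frac{129 H}{7}$)
$\left(10852 + 55 \left(-17 + 3\right)\right) \left(-39890 + A{\left(-134 \right)}\right) = \left(10852 + 55 \left(-17 + 3\right)\right) \left(-39890 + \frac{129}{7} \left(-134\right)\right) = \left(10852 + 55 \left(-14\right)\right) \left(-39890 - \frac{17286}{7}\right) = \left(10852 - 770\right) \left(- \frac{296516}{7}\right) = 10082 \left(- \frac{296516}{7}\right) = - \frac{2989474312}{7}$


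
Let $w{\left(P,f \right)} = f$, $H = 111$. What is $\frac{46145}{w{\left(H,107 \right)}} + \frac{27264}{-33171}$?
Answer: $\frac{509252849}{1183099} \approx 430.44$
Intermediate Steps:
$\frac{46145}{w{\left(H,107 \right)}} + \frac{27264}{-33171} = \frac{46145}{107} + \frac{27264}{-33171} = 46145 \cdot \frac{1}{107} + 27264 \left(- \frac{1}{33171}\right) = \frac{46145}{107} - \frac{9088}{11057} = \frac{509252849}{1183099}$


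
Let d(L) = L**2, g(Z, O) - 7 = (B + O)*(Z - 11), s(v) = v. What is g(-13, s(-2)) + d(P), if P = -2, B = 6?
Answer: -85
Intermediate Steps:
g(Z, O) = 7 + (-11 + Z)*(6 + O) (g(Z, O) = 7 + (6 + O)*(Z - 11) = 7 + (6 + O)*(-11 + Z) = 7 + (-11 + Z)*(6 + O))
g(-13, s(-2)) + d(P) = (-59 - 11*(-2) + 6*(-13) - 2*(-13)) + (-2)**2 = (-59 + 22 - 78 + 26) + 4 = -89 + 4 = -85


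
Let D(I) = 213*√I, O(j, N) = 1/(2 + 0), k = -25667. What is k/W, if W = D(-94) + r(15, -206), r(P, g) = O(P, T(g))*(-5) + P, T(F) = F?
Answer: -1283350/17059369 + 21868284*I*√94/17059369 ≈ -0.075228 + 12.428*I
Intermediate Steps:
O(j, N) = ½ (O(j, N) = 1/2 = ½)
r(P, g) = -5/2 + P (r(P, g) = (½)*(-5) + P = -5/2 + P)
W = 25/2 + 213*I*√94 (W = 213*√(-94) + (-5/2 + 15) = 213*(I*√94) + 25/2 = 213*I*√94 + 25/2 = 25/2 + 213*I*√94 ≈ 12.5 + 2065.1*I)
k/W = -25667/(25/2 + 213*I*√94)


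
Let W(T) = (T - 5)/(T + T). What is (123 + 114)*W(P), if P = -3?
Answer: 316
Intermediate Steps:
W(T) = (-5 + T)/(2*T) (W(T) = (-5 + T)/((2*T)) = (-5 + T)*(1/(2*T)) = (-5 + T)/(2*T))
(123 + 114)*W(P) = (123 + 114)*((1/2)*(-5 - 3)/(-3)) = 237*((1/2)*(-1/3)*(-8)) = 237*(4/3) = 316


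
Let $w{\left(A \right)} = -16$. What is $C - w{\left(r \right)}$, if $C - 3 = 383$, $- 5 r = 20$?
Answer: $402$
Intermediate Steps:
$r = -4$ ($r = \left(- \frac{1}{5}\right) 20 = -4$)
$C = 386$ ($C = 3 + 383 = 386$)
$C - w{\left(r \right)} = 386 - -16 = 386 + 16 = 402$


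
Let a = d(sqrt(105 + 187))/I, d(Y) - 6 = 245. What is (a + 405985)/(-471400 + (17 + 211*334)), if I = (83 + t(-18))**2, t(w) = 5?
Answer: -3143948091/3104639296 ≈ -1.0127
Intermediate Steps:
d(Y) = 251 (d(Y) = 6 + 245 = 251)
I = 7744 (I = (83 + 5)**2 = 88**2 = 7744)
a = 251/7744 ≈ 0.032412
(a + 405985)/(-471400 + (17 + 211*334)) = (251/7744 + 405985)/(-471400 + (17 + 211*334)) = 3143948091/(7744*(-471400 + (17 + 70474))) = 3143948091/(7744*(-471400 + 70491)) = (3143948091/7744)/(-400909) = (3143948091/7744)*(-1/400909) = -3143948091/3104639296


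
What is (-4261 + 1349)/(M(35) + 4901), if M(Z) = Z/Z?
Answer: -1456/2451 ≈ -0.59404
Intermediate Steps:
M(Z) = 1
(-4261 + 1349)/(M(35) + 4901) = (-4261 + 1349)/(1 + 4901) = -2912/4902 = -2912*1/4902 = -1456/2451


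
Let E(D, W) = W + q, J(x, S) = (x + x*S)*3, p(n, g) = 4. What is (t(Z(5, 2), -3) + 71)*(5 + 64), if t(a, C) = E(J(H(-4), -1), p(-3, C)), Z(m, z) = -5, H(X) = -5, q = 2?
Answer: 5313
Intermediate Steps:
J(x, S) = 3*x + 3*S*x (J(x, S) = (x + S*x)*3 = 3*x + 3*S*x)
E(D, W) = 2 + W (E(D, W) = W + 2 = 2 + W)
t(a, C) = 6 (t(a, C) = 2 + 4 = 6)
(t(Z(5, 2), -3) + 71)*(5 + 64) = (6 + 71)*(5 + 64) = 77*69 = 5313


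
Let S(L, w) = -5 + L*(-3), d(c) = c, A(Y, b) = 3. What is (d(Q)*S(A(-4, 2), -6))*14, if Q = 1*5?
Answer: -980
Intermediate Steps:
Q = 5
S(L, w) = -5 - 3*L
(d(Q)*S(A(-4, 2), -6))*14 = (5*(-5 - 3*3))*14 = (5*(-5 - 9))*14 = (5*(-14))*14 = -70*14 = -980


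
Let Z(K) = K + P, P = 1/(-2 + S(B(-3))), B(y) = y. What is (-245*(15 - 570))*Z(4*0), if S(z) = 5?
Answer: 45325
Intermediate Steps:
P = ⅓ (P = 1/(-2 + 5) = 1/3 = ⅓ ≈ 0.33333)
Z(K) = ⅓ + K (Z(K) = K + ⅓ = ⅓ + K)
(-245*(15 - 570))*Z(4*0) = (-245*(15 - 570))*(⅓ + 4*0) = (-245*(-555))*(⅓ + 0) = 135975*(⅓) = 45325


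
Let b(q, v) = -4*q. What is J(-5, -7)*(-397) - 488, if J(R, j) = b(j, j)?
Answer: -11604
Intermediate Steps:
J(R, j) = -4*j
J(-5, -7)*(-397) - 488 = -4*(-7)*(-397) - 488 = 28*(-397) - 488 = -11116 - 488 = -11604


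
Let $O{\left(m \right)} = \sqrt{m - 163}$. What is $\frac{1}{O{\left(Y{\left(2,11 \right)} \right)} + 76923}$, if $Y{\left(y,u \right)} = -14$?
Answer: $\frac{25641}{1972382702} - \frac{i \sqrt{177}}{5917148106} \approx 1.3 \cdot 10^{-5} - 2.2484 \cdot 10^{-9} i$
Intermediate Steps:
$O{\left(m \right)} = \sqrt{-163 + m}$
$\frac{1}{O{\left(Y{\left(2,11 \right)} \right)} + 76923} = \frac{1}{\sqrt{-163 - 14} + 76923} = \frac{1}{\sqrt{-177} + 76923} = \frac{1}{i \sqrt{177} + 76923} = \frac{1}{76923 + i \sqrt{177}}$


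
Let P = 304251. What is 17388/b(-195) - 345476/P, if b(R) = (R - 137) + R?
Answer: -5472382240/160340277 ≈ -34.130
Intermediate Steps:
b(R) = -137 + 2*R (b(R) = (-137 + R) + R = -137 + 2*R)
17388/b(-195) - 345476/P = 17388/(-137 + 2*(-195)) - 345476/304251 = 17388/(-137 - 390) - 345476*1/304251 = 17388/(-527) - 345476/304251 = 17388*(-1/527) - 345476/304251 = -17388/527 - 345476/304251 = -5472382240/160340277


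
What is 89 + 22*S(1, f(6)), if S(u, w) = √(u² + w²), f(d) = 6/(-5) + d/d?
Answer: 89 + 22*√26/5 ≈ 111.44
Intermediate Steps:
f(d) = -⅕ (f(d) = 6*(-⅕) + 1 = -6/5 + 1 = -⅕)
89 + 22*S(1, f(6)) = 89 + 22*√(1² + (-⅕)²) = 89 + 22*√(1 + 1/25) = 89 + 22*√(26/25) = 89 + 22*(√26/5) = 89 + 22*√26/5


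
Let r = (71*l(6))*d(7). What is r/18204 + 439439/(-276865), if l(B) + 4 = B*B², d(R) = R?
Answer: 5293014076/1260012615 ≈ 4.2008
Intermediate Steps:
l(B) = -4 + B³ (l(B) = -4 + B*B² = -4 + B³)
r = 105364 (r = (71*(-4 + 6³))*7 = (71*(-4 + 216))*7 = (71*212)*7 = 15052*7 = 105364)
r/18204 + 439439/(-276865) = 105364/18204 + 439439/(-276865) = 105364*(1/18204) + 439439*(-1/276865) = 26341/4551 - 439439/276865 = 5293014076/1260012615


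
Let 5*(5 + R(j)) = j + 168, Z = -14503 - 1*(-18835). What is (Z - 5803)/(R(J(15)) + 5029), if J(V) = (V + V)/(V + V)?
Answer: -7355/25289 ≈ -0.29084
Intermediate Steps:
J(V) = 1 (J(V) = (2*V)/((2*V)) = (2*V)*(1/(2*V)) = 1)
Z = 4332 (Z = -14503 + 18835 = 4332)
R(j) = 143/5 + j/5 (R(j) = -5 + (j + 168)/5 = -5 + (168 + j)/5 = -5 + (168/5 + j/5) = 143/5 + j/5)
(Z - 5803)/(R(J(15)) + 5029) = (4332 - 5803)/((143/5 + (⅕)*1) + 5029) = -1471/((143/5 + ⅕) + 5029) = -1471/(144/5 + 5029) = -1471/25289/5 = -1471*5/25289 = -7355/25289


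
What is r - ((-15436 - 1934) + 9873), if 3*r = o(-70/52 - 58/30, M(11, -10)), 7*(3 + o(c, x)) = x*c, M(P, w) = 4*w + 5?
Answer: 1755343/234 ≈ 7501.5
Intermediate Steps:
M(P, w) = 5 + 4*w
o(c, x) = -3 + c*x/7 (o(c, x) = -3 + (x*c)/7 = -3 + (c*x)/7 = -3 + c*x/7)
r = 1045/234 (r = (-3 + (-70/52 - 58/30)*(5 + 4*(-10))/7)/3 = (-3 + (-70*1/52 - 58*1/30)*(5 - 40)/7)/3 = (-3 + (⅐)*(-35/26 - 29/15)*(-35))/3 = (-3 + (⅐)*(-1279/390)*(-35))/3 = (-3 + 1279/78)/3 = (⅓)*(1045/78) = 1045/234 ≈ 4.4658)
r - ((-15436 - 1934) + 9873) = 1045/234 - ((-15436 - 1934) + 9873) = 1045/234 - (-17370 + 9873) = 1045/234 - 1*(-7497) = 1045/234 + 7497 = 1755343/234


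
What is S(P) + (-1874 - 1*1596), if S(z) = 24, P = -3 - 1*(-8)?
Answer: -3446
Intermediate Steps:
P = 5 (P = -3 + 8 = 5)
S(P) + (-1874 - 1*1596) = 24 + (-1874 - 1*1596) = 24 + (-1874 - 1596) = 24 - 3470 = -3446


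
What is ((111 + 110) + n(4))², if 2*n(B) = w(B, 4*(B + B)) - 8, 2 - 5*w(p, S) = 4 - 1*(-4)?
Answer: 1170724/25 ≈ 46829.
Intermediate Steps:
w(p, S) = -6/5 (w(p, S) = ⅖ - (4 - 1*(-4))/5 = ⅖ - (4 + 4)/5 = ⅖ - ⅕*8 = ⅖ - 8/5 = -6/5)
n(B) = -23/5 (n(B) = (-6/5 - 8)/2 = (½)*(-46/5) = -23/5)
((111 + 110) + n(4))² = ((111 + 110) - 23/5)² = (221 - 23/5)² = (1082/5)² = 1170724/25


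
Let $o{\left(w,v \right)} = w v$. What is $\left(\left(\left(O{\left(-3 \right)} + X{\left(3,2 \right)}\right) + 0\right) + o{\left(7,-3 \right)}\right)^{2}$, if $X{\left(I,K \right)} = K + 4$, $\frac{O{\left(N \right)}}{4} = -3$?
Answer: $729$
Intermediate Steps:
$o{\left(w,v \right)} = v w$
$O{\left(N \right)} = -12$ ($O{\left(N \right)} = 4 \left(-3\right) = -12$)
$X{\left(I,K \right)} = 4 + K$
$\left(\left(\left(O{\left(-3 \right)} + X{\left(3,2 \right)}\right) + 0\right) + o{\left(7,-3 \right)}\right)^{2} = \left(\left(\left(-12 + \left(4 + 2\right)\right) + 0\right) - 21\right)^{2} = \left(\left(\left(-12 + 6\right) + 0\right) - 21\right)^{2} = \left(\left(-6 + 0\right) - 21\right)^{2} = \left(-6 - 21\right)^{2} = \left(-27\right)^{2} = 729$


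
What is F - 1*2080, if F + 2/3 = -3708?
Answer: -17366/3 ≈ -5788.7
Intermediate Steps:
F = -11126/3 (F = -⅔ - 3708 = -11126/3 ≈ -3708.7)
F - 1*2080 = -11126/3 - 1*2080 = -11126/3 - 2080 = -17366/3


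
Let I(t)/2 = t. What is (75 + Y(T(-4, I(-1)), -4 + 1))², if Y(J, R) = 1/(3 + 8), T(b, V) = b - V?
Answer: 682276/121 ≈ 5638.6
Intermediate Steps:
I(t) = 2*t
Y(J, R) = 1/11
(75 + Y(T(-4, I(-1)), -4 + 1))² = (75 + 1/11)² = (826/11)² = 682276/121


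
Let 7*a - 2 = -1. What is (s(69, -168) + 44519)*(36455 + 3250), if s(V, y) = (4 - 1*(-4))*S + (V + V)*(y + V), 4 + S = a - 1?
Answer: 8565440535/7 ≈ 1.2236e+9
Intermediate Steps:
a = 1/7 (a = 2/7 + (1/7)*(-1) = 2/7 - 1/7 = 1/7 ≈ 0.14286)
S = -34/7 (S = -4 + (1/7 - 1) = -4 - 6/7 = -34/7 ≈ -4.8571)
s(V, y) = -272/7 + 2*V*(V + y) (s(V, y) = (4 - 1*(-4))*(-34/7) + (V + V)*(y + V) = (4 + 4)*(-34/7) + (2*V)*(V + y) = 8*(-34/7) + 2*V*(V + y) = -272/7 + 2*V*(V + y))
(s(69, -168) + 44519)*(36455 + 3250) = ((-272/7 + 2*69**2 + 2*69*(-168)) + 44519)*(36455 + 3250) = ((-272/7 + 2*4761 - 23184) + 44519)*39705 = ((-272/7 + 9522 - 23184) + 44519)*39705 = (-95906/7 + 44519)*39705 = (215727/7)*39705 = 8565440535/7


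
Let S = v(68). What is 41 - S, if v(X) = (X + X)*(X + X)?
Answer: -18455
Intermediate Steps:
v(X) = 4*X² (v(X) = (2*X)*(2*X) = 4*X²)
S = 18496 (S = 4*68² = 4*4624 = 18496)
41 - S = 41 - 1*18496 = 41 - 18496 = -18455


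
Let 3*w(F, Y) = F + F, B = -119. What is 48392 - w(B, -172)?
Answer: 145414/3 ≈ 48471.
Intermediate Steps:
w(F, Y) = 2*F/3 (w(F, Y) = (F + F)/3 = (2*F)/3 = 2*F/3)
48392 - w(B, -172) = 48392 - 2*(-119)/3 = 48392 - 1*(-238/3) = 48392 + 238/3 = 145414/3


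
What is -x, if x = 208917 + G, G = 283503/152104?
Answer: -31777394871/152104 ≈ -2.0892e+5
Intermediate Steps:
G = 283503/152104 (G = 283503*(1/152104) = 283503/152104 ≈ 1.8639)
x = 31777394871/152104 (x = 208917 + 283503/152104 = 31777394871/152104 ≈ 2.0892e+5)
-x = -1*31777394871/152104 = -31777394871/152104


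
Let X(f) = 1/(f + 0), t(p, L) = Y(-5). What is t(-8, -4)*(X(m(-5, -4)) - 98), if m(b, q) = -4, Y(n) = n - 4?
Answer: 3537/4 ≈ 884.25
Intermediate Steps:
Y(n) = -4 + n
t(p, L) = -9 (t(p, L) = -4 - 5 = -9)
X(f) = 1/f
t(-8, -4)*(X(m(-5, -4)) - 98) = -9*(1/(-4) - 98) = -9*(-¼ - 98) = -9*(-393/4) = 3537/4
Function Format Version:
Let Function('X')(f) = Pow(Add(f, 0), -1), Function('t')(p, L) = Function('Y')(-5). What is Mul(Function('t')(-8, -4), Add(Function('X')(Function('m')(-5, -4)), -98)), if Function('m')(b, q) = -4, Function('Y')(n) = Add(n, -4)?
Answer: Rational(3537, 4) ≈ 884.25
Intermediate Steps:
Function('Y')(n) = Add(-4, n)
Function('t')(p, L) = -9 (Function('t')(p, L) = Add(-4, -5) = -9)
Function('X')(f) = Pow(f, -1)
Mul(Function('t')(-8, -4), Add(Function('X')(Function('m')(-5, -4)), -98)) = Mul(-9, Add(Pow(-4, -1), -98)) = Mul(-9, Add(Rational(-1, 4), -98)) = Mul(-9, Rational(-393, 4)) = Rational(3537, 4)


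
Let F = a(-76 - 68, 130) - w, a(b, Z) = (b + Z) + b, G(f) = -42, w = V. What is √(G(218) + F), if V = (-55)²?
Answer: 5*I*√129 ≈ 56.789*I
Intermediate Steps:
V = 3025
w = 3025
a(b, Z) = Z + 2*b (a(b, Z) = (Z + b) + b = Z + 2*b)
F = -3183 (F = (130 + 2*(-76 - 68)) - 1*3025 = (130 + 2*(-144)) - 3025 = (130 - 288) - 3025 = -158 - 3025 = -3183)
√(G(218) + F) = √(-42 - 3183) = √(-3225) = 5*I*√129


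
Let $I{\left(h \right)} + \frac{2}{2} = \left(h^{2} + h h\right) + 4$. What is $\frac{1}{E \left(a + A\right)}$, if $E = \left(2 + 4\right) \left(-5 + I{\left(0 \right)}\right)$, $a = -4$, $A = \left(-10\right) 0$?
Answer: $\frac{1}{48} \approx 0.020833$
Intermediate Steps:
$I{\left(h \right)} = 3 + 2 h^{2}$ ($I{\left(h \right)} = -1 + \left(\left(h^{2} + h h\right) + 4\right) = -1 + \left(\left(h^{2} + h^{2}\right) + 4\right) = -1 + \left(2 h^{2} + 4\right) = -1 + \left(4 + 2 h^{2}\right) = 3 + 2 h^{2}$)
$A = 0$
$E = -12$ ($E = \left(2 + 4\right) \left(-5 + \left(3 + 2 \cdot 0^{2}\right)\right) = 6 \left(-5 + \left(3 + 2 \cdot 0\right)\right) = 6 \left(-5 + \left(3 + 0\right)\right) = 6 \left(-5 + 3\right) = 6 \left(-2\right) = -12$)
$\frac{1}{E \left(a + A\right)} = \frac{1}{\left(-12\right) \left(-4 + 0\right)} = \frac{1}{\left(-12\right) \left(-4\right)} = \frac{1}{48}$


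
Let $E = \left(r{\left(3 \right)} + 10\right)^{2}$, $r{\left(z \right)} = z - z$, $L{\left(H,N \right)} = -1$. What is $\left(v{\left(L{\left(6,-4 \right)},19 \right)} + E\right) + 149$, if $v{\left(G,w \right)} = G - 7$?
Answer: $241$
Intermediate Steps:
$v{\left(G,w \right)} = -7 + G$ ($v{\left(G,w \right)} = G - 7 = -7 + G$)
$r{\left(z \right)} = 0$
$E = 100$ ($E = \left(0 + 10\right)^{2} = 10^{2} = 100$)
$\left(v{\left(L{\left(6,-4 \right)},19 \right)} + E\right) + 149 = \left(\left(-7 - 1\right) + 100\right) + 149 = \left(-8 + 100\right) + 149 = 92 + 149 = 241$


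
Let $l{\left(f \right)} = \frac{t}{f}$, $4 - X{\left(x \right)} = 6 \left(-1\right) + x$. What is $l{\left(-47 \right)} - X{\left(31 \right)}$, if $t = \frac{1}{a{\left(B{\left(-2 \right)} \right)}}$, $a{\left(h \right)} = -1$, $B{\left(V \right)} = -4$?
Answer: $\frac{988}{47} \approx 21.021$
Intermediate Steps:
$X{\left(x \right)} = 10 - x$ ($X{\left(x \right)} = 4 - \left(6 \left(-1\right) + x\right) = 4 - \left(-6 + x\right) = 10 - x$)
$t = -1$ ($t = \frac{1}{-1} = -1$)
$l{\left(f \right)} = - \frac{1}{f}$
$l{\left(-47 \right)} - X{\left(31 \right)} = - \frac{1}{-47} - \left(10 - 31\right) = \left(-1\right) \left(- \frac{1}{47}\right) - \left(10 - 31\right) = \frac{1}{47} - -21 = \frac{1}{47} + 21 = \frac{988}{47}$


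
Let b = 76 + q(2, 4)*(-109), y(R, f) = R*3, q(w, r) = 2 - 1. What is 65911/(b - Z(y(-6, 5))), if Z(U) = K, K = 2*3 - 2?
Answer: -65911/37 ≈ -1781.4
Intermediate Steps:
q(w, r) = 1
y(R, f) = 3*R
b = -33 (b = 76 + 1*(-109) = 76 - 109 = -33)
K = 4 (K = 6 - 2 = 4)
Z(U) = 4
65911/(b - Z(y(-6, 5))) = 65911/(-33 - 1*4) = 65911/(-33 - 4) = 65911/(-37) = 65911*(-1/37) = -65911/37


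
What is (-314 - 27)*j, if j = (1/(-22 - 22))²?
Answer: -31/176 ≈ -0.17614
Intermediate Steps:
j = 1/1936 (j = (1/(-44))² = (-1/44)² = 1/1936 ≈ 0.00051653)
(-314 - 27)*j = (-314 - 27)*(1/1936) = -341*1/1936 = -31/176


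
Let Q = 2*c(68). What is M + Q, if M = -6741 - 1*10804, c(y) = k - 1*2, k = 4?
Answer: -17541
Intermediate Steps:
c(y) = 2 (c(y) = 4 - 1*2 = 4 - 2 = 2)
M = -17545 (M = -6741 - 10804 = -17545)
Q = 4 (Q = 2*2 = 4)
M + Q = -17545 + 4 = -17541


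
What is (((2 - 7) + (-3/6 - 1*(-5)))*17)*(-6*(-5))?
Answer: -255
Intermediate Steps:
(((2 - 7) + (-3/6 - 1*(-5)))*17)*(-6*(-5)) = ((-5 + (-3*⅙ + 5))*17)*30 = ((-5 + (-½ + 5))*17)*30 = ((-5 + 9/2)*17)*30 = -½*17*30 = -17/2*30 = -255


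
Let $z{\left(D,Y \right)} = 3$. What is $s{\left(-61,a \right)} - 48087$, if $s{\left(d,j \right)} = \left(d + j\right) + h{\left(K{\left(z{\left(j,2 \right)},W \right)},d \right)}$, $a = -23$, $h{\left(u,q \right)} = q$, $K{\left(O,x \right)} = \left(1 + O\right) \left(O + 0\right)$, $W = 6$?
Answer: $-48232$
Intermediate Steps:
$K{\left(O,x \right)} = O \left(1 + O\right)$ ($K{\left(O,x \right)} = \left(1 + O\right) O = O \left(1 + O\right)$)
$s{\left(d,j \right)} = j + 2 d$ ($s{\left(d,j \right)} = \left(d + j\right) + d = j + 2 d$)
$s{\left(-61,a \right)} - 48087 = \left(-23 + 2 \left(-61\right)\right) - 48087 = \left(-23 - 122\right) - 48087 = -145 - 48087 = -48232$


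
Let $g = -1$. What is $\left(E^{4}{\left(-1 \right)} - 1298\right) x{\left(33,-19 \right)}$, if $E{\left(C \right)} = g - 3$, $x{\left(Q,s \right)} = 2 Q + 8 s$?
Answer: $89612$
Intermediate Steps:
$E{\left(C \right)} = -4$ ($E{\left(C \right)} = -1 - 3 = -4$)
$\left(E^{4}{\left(-1 \right)} - 1298\right) x{\left(33,-19 \right)} = \left(\left(-4\right)^{4} - 1298\right) \left(2 \cdot 33 + 8 \left(-19\right)\right) = \left(256 - 1298\right) \left(66 - 152\right) = \left(-1042\right) \left(-86\right) = 89612$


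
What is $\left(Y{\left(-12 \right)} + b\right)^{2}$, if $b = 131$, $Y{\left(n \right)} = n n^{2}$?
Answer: $2550409$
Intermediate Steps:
$Y{\left(n \right)} = n^{3}$
$\left(Y{\left(-12 \right)} + b\right)^{2} = \left(\left(-12\right)^{3} + 131\right)^{2} = \left(-1728 + 131\right)^{2} = \left(-1597\right)^{2} = 2550409$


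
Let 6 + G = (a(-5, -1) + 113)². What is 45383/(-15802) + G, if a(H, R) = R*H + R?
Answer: 216173383/15802 ≈ 13680.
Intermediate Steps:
a(H, R) = R + H*R (a(H, R) = H*R + R = R + H*R)
G = 13683 (G = -6 + (-(1 - 5) + 113)² = -6 + (-1*(-4) + 113)² = -6 + (4 + 113)² = -6 + 117² = -6 + 13689 = 13683)
45383/(-15802) + G = 45383/(-15802) + 13683 = 45383*(-1/15802) + 13683 = -45383/15802 + 13683 = 216173383/15802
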